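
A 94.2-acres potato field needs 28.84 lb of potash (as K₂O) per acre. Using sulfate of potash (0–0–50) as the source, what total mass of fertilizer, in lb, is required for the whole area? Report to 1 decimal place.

Product per acre = 28.84 / 50% = 57.68 lb.
Total product = 57.68 × 94.2 = 5433.46 lb.

5433.5 lb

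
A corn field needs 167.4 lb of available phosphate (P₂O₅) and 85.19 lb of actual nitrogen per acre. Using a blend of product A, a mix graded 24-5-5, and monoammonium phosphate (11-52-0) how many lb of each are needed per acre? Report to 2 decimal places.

216.97 lb product A, 301.06 lb monoammonium phosphate

Per-acre balance (a = product A, b = monoammonium phosphate):
P₂O₅: 0.05·a + 0.52·b = 167.4
N: 0.24·a + 0.11·b = 85.19
Solving simultaneously: a = 216.972, b = 301.0604.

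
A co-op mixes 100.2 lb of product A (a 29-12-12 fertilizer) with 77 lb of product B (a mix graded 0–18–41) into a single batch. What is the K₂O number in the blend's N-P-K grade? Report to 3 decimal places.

24.602% K₂O

Total mass = 100.2 + 77 = 177.2 lb.
K₂O mass = 12%×100.2 + 41%×77 = 43.594 lb.
% K₂O = 43.594 / 177.2 = 24.6016%.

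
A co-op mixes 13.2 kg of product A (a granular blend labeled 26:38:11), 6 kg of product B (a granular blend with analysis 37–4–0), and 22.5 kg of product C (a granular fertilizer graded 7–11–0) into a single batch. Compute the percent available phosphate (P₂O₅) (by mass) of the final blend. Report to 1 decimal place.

Total mass = 13.2 + 6 + 22.5 = 41.7 kg.
P₂O₅ mass = 38%×13.2 + 4%×6 + 11%×22.5 = 7.731 kg.
% P₂O₅ = 7.731 / 41.7 = 18.5396%.

18.5% P₂O₅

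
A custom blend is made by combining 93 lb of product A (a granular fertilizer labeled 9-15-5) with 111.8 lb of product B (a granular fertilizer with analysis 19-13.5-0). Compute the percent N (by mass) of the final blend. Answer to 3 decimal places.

Total mass = 93 + 111.8 = 204.8 lb.
N mass = 9%×93 + 19%×111.8 = 29.612 lb.
% N = 29.612 / 204.8 = 14.45898%.

14.459% N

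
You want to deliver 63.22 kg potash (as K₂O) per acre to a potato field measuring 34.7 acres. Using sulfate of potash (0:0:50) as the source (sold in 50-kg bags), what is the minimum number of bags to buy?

88 bags

Product per acre = 63.22 / 50% = 126.44 kg.
Total product = 126.44 × 34.7 = 4387.47 kg.
Bags = ⌈4387.47 / 50⌉ = 88.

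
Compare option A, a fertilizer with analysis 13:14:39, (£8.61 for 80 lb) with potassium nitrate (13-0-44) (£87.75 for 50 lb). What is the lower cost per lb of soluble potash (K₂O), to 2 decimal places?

option A: K₂O per bag = 80 × 39% = 31.2 lb; cost = 8.61 / 31.2 = £0.2760/lb K₂O.
potassium nitrate: K₂O per bag = 50 × 44% = 22 lb; cost = 87.75 / 22 = £3.9886/lb K₂O.
option A is cheaper.

£0.28 per lb K₂O (option A)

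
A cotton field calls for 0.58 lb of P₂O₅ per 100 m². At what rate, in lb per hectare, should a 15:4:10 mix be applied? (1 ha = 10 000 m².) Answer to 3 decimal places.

1450.000 lb of product per hectare

Product per 100 m² = 0.58 / 4% = 14.5 lb.
Convert to per hectare: 14.5 × 100 = 1450 lb.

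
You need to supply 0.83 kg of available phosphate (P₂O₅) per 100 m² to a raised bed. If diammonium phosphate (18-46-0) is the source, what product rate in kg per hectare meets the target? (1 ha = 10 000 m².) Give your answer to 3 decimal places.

180.435 kg of product per hectare

Product per 100 m² = 0.83 / 46% = 1.80435 kg.
Convert to per hectare: 1.80435 × 100 = 180.4348 kg.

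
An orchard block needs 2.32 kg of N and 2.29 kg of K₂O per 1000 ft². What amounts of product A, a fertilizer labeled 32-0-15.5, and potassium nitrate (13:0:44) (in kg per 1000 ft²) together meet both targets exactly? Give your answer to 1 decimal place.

Per-1000 ft² balance (a = product A, b = potassium nitrate):
N: 0.32·a + 0.13·b = 2.32
K₂O: 0.155·a + 0.44·b = 2.29
Eliminate b: (row1) − 0.13/0.44·(row2) → 0.274205·a = 1.64341, so a = 5.99337.
Then b = (2.29 − 0.155·5.99337) / 0.44 = 3.09324.

6.0 kg product A, 3.1 kg potassium nitrate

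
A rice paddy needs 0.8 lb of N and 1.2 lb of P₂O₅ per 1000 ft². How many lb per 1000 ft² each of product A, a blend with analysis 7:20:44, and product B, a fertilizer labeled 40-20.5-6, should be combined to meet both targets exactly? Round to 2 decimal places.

Per-1000 ft² balance (a = product A, b = product B):
N: 0.07·a + 0.4·b = 0.8
P₂O₅: 0.2·a + 0.205·b = 1.2
From row1: a = (0.8 − 0.4·b) / 0.07.
Into row2: 0.2·(0.8 − 0.4·b)/0.07 + 0.205·b = 1.2 → b = 1.15765, a = 4.8134.

4.81 lb product A, 1.16 lb product B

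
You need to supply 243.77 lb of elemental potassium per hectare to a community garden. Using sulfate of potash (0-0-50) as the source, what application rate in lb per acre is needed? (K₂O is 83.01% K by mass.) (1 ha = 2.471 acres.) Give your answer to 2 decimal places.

As K₂O: 243.77 / 0.8301 = 293.663 lb per hectare.
Product per hectare = 293.663 / 50% = 587.327 lb.
Convert to per acre: 587.327 × 0.404694 = 237.688 lb.

237.69 lb of product per acre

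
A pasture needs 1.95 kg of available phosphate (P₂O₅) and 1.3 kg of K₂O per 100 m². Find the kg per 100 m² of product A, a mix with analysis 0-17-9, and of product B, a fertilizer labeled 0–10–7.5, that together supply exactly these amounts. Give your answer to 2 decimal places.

With a, b = kg per 100 m² of product A and product B:
P₂O₅: 0.17·a + 0.1·b = 1.95
K₂O: 0.09·a + 0.075·b = 1.3
Solving simultaneously: a = 4.33333, b = 12.1333.

4.33 kg product A, 12.13 kg product B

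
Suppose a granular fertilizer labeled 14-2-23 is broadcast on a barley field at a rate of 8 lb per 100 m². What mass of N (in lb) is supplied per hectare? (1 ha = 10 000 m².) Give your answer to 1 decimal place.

112.0 lb N per hectare

nitrogen per 100 m² = 8 × 14% = 1.12 lb.
Convert to per hectare: 1.12 × 100 = 112 lb.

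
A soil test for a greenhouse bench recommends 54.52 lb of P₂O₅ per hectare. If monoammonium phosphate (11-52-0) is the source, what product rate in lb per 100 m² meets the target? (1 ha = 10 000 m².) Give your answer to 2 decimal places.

1.05 lb of product per hundred sq m

Product per hectare = 54.52 / 52% = 104.846 lb.
Convert to per 100 m²: 104.846 × 0.01 = 1.04846 lb.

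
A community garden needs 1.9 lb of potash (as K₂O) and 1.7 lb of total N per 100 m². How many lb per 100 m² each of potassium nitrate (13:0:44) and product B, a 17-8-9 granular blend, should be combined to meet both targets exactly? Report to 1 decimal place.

2.7 lb potassium nitrate, 7.9 lb product B

With a, b = lb per 100 m² of potassium nitrate and product B:
K₂O: 0.44·a + 0.09·b = 1.9
N: 0.13·a + 0.17·b = 1.7
Eliminate b: (row1) − 0.09/0.17·(row2) → 0.371176·a = 1, so a = 2.69414.
Then b = (1.7 − 0.13·2.69414) / 0.17 = 7.93978.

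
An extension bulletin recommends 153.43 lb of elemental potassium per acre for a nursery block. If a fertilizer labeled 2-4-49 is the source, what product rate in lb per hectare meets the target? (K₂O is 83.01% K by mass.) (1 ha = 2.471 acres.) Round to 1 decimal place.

As K₂O: 153.43 / 0.8301 = 184.833 lb per acre.
Product per acre = 184.833 / 49% = 377.211 lb.
Convert to per hectare: 377.211 × 2.471 = 932.087 lb.

932.1 lb of product per hectare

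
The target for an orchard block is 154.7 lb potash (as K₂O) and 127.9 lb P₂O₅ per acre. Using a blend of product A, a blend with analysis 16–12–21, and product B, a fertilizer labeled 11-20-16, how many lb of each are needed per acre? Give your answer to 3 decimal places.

459.474 lb product A, 363.816 lb product B

With a, b = lb per acre of product A and product B:
K₂O: 0.21·a + 0.16·b = 154.7
P₂O₅: 0.12·a + 0.2·b = 127.9
Eliminate a: (row1) − 0.21/0.12·(row2) → -0.19·b = -69.125, so b = 363.8158.
Back-substitute: a = (154.7 − 0.16·363.8158) / 0.21 = 459.4737.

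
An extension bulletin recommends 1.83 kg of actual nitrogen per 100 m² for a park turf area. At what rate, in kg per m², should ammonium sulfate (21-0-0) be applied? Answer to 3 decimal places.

Product per 100 m² = 1.83 / 21% = 8.71429 kg.
Convert to per m²: 8.71429 × 0.01 = 0.0871429 kg.

0.087 kg of product per sq m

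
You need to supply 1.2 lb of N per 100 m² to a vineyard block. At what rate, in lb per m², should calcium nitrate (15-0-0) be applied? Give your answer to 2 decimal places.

0.08 lb of product per sq m

Product per 100 m² = 1.2 / 15% = 8 lb.
Convert to per m²: 8 × 0.01 = 0.08 lb.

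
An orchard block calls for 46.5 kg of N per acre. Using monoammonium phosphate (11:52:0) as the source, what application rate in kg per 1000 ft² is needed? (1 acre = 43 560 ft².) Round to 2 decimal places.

9.70 kg of product per thousand sq ft

Product per acre = 46.5 / 11% = 422.727 kg.
Convert to per 1000 ft²: 422.727 × 0.0229568 = 9.70448 kg.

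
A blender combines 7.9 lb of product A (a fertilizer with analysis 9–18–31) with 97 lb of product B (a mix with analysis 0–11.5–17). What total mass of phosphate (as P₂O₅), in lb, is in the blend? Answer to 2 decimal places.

P₂O₅ mass = 18%×7.9 + 11.5%×97 = 12.577 lb.

12.58 lb P₂O₅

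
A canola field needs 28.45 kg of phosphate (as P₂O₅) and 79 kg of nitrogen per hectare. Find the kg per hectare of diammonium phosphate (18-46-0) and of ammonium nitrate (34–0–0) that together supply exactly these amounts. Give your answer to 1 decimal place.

61.8 kg diammonium phosphate, 199.6 kg ammonium nitrate

Per-hectare balance (a = diammonium phosphate, b = ammonium nitrate):
P₂O₅: 0.46·a + 0·b = 28.45
N: 0.18·a + 0.34·b = 79
From row1: a = (28.45 − 0·b) / 0.46.
Into row2: 0.18·(28.45 − 0·b)/0.46 + 0.34·b = 79 → b = 199.61, a = 61.8478.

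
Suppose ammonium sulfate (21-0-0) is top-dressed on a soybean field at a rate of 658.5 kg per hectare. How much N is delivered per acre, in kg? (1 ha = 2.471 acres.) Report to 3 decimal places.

nitrogen per hectare = 658.5 × 21% = 138.285 kg.
Convert to per acre: 138.285 × 0.404694 = 55.9632 kg.

55.963 kg N per acre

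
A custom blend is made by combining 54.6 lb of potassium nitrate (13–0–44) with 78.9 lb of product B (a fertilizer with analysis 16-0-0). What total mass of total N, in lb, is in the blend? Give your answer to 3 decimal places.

N mass = 13%×54.6 + 16%×78.9 = 19.722 lb.

19.722 lb N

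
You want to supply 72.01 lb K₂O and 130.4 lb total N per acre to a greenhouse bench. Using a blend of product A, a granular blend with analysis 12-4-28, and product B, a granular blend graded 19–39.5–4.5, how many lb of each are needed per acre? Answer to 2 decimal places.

Let a = lb of product A, b = lb of product B (per acre).
K₂O: 0.28·a + 0.045·b = 72.01
N: 0.12·a + 0.19·b = 130.4
Eliminate b: (row1) − 0.045/0.19·(row2) → 0.251579·a = 41.1258, so a = 163.471.
Then b = (130.4 − 0.12·163.471) / 0.19 = 583.071.

163.47 lb product A, 583.07 lb product B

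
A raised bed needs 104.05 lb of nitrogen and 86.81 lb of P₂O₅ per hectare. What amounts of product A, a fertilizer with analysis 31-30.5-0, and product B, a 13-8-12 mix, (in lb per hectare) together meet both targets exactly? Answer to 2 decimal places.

Let a = lb of product A, b = lb of product B (per hectare).
N: 0.31·a + 0.13·b = 104.05
P₂O₅: 0.305·a + 0.08·b = 86.81
Eliminate a: (row1) − 0.31/0.305·(row2) → 0.0486885·b = 15.8169, so b = 324.859.
Back-substitute: a = (104.05 − 0.13·324.859) / 0.31 = 199.414.

199.41 lb product A, 324.86 lb product B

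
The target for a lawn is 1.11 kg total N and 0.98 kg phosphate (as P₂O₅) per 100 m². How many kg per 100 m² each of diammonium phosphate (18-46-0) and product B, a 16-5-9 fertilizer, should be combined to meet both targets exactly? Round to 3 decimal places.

Let a = kg of diammonium phosphate, b = kg of product B (per 100 m²).
N: 0.18·a + 0.16·b = 1.11
P₂O₅: 0.46·a + 0.05·b = 0.98
Solving simultaneously: a = 1.56811, b = 5.17337.

1.568 kg diammonium phosphate, 5.173 kg product B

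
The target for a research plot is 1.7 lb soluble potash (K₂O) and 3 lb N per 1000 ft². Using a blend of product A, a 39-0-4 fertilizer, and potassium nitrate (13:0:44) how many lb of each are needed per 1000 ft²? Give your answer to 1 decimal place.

Let a = lb of product A, b = lb of potassium nitrate (per 1000 ft²).
K₂O: 0.04·a + 0.44·b = 1.7
N: 0.39·a + 0.13·b = 3
Eliminate a: (row1) − 0.04/0.39·(row2) → 0.426667·b = 1.39231, so b = 3.26322.
Back-substitute: a = (1.7 − 0.44·3.26322) / 0.04 = 6.60457.

6.6 lb product A, 3.3 lb potassium nitrate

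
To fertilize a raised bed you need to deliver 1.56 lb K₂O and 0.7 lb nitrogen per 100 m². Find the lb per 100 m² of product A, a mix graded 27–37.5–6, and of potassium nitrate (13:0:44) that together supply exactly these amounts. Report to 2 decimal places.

0.95 lb product A, 3.42 lb potassium nitrate

With a, b = lb per 100 m² of product A and potassium nitrate:
K₂O: 0.06·a + 0.44·b = 1.56
N: 0.27·a + 0.13·b = 0.7
From row1: a = (1.56 − 0.44·b) / 0.06.
Into row2: 0.27·(1.56 − 0.44·b)/0.06 + 0.13·b = 0.7 → b = 3.41622, a = 0.947748.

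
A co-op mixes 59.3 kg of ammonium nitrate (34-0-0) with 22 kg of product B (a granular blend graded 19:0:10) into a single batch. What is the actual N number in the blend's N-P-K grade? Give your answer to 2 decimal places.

Total mass = 59.3 + 22 = 81.3 kg.
N mass = 34%×59.3 + 19%×22 = 24.342 kg.
% N = 24.342 / 81.3 = 29.941%.

29.94% N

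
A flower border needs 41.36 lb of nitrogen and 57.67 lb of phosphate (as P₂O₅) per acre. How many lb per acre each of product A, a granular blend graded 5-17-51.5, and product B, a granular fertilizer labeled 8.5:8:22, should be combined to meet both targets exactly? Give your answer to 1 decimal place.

Let a = lb of product A, b = lb of product B (per acre).
N: 0.05·a + 0.085·b = 41.36
P₂O₅: 0.17·a + 0.08·b = 57.67
Eliminate b: (row1) − 0.085/0.08·(row2) → -0.130625·a = -19.9144, so a = 152.455.
Then b = (57.67 − 0.17·152.455) / 0.08 = 396.909.

152.5 lb product A, 396.9 lb product B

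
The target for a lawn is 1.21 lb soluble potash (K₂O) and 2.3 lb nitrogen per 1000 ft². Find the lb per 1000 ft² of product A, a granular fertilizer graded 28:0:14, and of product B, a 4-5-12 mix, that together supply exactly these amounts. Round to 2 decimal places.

Let a = lb of product A, b = lb of product B (per 1000 ft²).
K₂O: 0.14·a + 0.12·b = 1.21
N: 0.28·a + 0.04·b = 2.3
From row1: a = (1.21 − 0.12·b) / 0.14.
Into row2: 0.28·(1.21 − 0.12·b)/0.14 + 0.04·b = 2.3 → b = 0.6, a = 8.12857.

8.13 lb product A, 0.60 lb product B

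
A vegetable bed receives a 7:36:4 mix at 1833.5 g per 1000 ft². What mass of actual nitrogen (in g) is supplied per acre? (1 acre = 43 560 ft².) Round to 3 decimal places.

nitrogen per 1000 ft² = 1833.5 × 7% = 128.345 g.
Convert to per acre: 128.345 × 43.56 = 5590.7082 g.

5590.708 g N per acre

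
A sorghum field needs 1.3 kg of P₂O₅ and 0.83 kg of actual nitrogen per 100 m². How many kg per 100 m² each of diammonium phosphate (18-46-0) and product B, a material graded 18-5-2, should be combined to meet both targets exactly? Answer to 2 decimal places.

Per-100 m² balance (a = diammonium phosphate, b = product B):
P₂O₅: 0.46·a + 0.05·b = 1.3
N: 0.18·a + 0.18·b = 0.83
Eliminate a: (row1) − 0.46/0.18·(row2) → -0.41·b = -0.821111, so b = 2.00271.
Back-substitute: a = (1.3 − 0.05·2.00271) / 0.46 = 2.6084.

2.61 kg diammonium phosphate, 2.00 kg product B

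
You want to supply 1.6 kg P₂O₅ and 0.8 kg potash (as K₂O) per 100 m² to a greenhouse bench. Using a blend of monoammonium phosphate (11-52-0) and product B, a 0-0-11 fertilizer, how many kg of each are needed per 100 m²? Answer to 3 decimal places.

With a, b = kg per 100 m² of monoammonium phosphate and product B:
P₂O₅: 0.52·a + 0·b = 1.6
K₂O: 0·a + 0.11·b = 0.8
Solving simultaneously: a = 3.07692, b = 7.27273.

3.077 kg monoammonium phosphate, 7.273 kg product B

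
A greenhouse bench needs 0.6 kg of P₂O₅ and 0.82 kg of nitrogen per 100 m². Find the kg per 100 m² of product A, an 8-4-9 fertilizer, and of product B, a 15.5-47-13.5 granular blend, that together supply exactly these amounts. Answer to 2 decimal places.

With a, b = kg per 100 m² of product A and product B:
P₂O₅: 0.04·a + 0.47·b = 0.6
N: 0.08·a + 0.155·b = 0.82
Eliminate a: (row1) − 0.04/0.08·(row2) → 0.3925·b = 0.19, so b = 0.484076.
Back-substitute: a = (0.6 − 0.47·0.484076) / 0.04 = 9.3121.

9.31 kg product A, 0.48 kg product B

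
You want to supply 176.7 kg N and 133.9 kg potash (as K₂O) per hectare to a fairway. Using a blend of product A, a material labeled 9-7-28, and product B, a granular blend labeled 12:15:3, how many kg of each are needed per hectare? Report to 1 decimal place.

348.4 kg product A, 1211.2 kg product B

Per-hectare balance (a = product A, b = product B):
N: 0.09·a + 0.12·b = 176.7
K₂O: 0.28·a + 0.03·b = 133.9
Eliminate a: (row1) − 0.09/0.28·(row2) → 0.110357·b = 133.661, so b = 1211.17.
Back-substitute: a = (176.7 − 0.12·1211.17) / 0.09 = 348.447.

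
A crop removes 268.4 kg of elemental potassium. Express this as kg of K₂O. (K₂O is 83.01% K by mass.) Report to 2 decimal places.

323.33 kg K₂O

K₂O = 268.4 / 0.8301 = 323.3345 kg.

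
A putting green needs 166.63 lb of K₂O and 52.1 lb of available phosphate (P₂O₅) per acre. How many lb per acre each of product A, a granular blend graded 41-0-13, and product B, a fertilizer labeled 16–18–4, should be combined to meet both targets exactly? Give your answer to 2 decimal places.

Per-acre balance (a = product A, b = product B):
K₂O: 0.13·a + 0.04·b = 166.63
P₂O₅: 0·a + 0.18·b = 52.1
Solving simultaneously: a = 1192.709, b = 289.444.

1192.71 lb product A, 289.44 lb product B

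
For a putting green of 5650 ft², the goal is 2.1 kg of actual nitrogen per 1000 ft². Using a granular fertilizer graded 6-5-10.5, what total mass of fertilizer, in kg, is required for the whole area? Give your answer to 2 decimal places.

197.75 kg

Product per 1000 ft² = 2.1 / 6% = 35 kg.
Total product = 35 × 5650 / 1000 = 197.75 kg.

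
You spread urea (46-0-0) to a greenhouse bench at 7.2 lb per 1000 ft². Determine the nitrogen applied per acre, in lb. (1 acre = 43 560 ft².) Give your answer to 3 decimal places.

144.271 lb N per acre

nitrogen per 1000 ft² = 7.2 × 46% = 3.312 lb.
Convert to per acre: 3.312 × 43.56 = 144.2707 lb.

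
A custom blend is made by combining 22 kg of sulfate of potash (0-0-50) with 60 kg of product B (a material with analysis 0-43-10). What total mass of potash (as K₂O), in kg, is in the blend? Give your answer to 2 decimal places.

17.00 kg K₂O

K₂O mass = 50%×22 + 10%×60 = 17 kg.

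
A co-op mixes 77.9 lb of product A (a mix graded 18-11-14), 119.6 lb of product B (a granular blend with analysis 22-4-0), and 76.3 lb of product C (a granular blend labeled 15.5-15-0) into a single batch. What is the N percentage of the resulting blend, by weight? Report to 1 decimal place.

Total mass = 77.9 + 119.6 + 76.3 = 273.8 lb.
N mass = 18%×77.9 + 22%×119.6 + 15.5%×76.3 = 52.1605 lb.
% N = 52.1605 / 273.8 = 19.0506%.

19.1% N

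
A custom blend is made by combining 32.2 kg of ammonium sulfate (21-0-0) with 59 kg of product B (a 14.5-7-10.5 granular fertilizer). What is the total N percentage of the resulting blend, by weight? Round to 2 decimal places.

16.79% N

Total mass = 32.2 + 59 = 91.2 kg.
N mass = 21%×32.2 + 14.5%×59 = 15.317 kg.
% N = 15.317 / 91.2 = 16.79496%.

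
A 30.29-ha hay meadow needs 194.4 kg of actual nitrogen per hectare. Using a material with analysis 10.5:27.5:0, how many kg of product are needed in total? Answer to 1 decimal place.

Product per hectare = 194.4 / 10.5% = 1851.43 kg.
Total product = 1851.43 × 30.29 = 56079.77 kg.

56079.8 kg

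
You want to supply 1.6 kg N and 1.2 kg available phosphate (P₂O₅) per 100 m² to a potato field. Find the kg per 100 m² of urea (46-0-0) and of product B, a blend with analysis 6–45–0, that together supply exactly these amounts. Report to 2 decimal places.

3.13 kg urea, 2.67 kg product B

Let a = kg of urea, b = kg of product B (per 100 m²).
N: 0.46·a + 0.06·b = 1.6
P₂O₅: 0·a + 0.45·b = 1.2
Solving simultaneously: a = 3.13043, b = 2.66667.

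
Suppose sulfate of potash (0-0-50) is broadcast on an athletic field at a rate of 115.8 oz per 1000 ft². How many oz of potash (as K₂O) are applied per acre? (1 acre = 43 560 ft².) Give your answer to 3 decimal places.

2522.124 oz K₂O per acre

K₂O per 1000 ft² = 115.8 × 50% = 57.9 oz.
Convert to per acre: 57.9 × 43.56 = 2522.124 oz.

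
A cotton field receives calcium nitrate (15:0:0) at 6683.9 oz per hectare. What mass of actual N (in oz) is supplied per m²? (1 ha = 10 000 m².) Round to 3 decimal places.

0.100 oz N per sq m

nitrogen per hectare = 6683.9 × 15% = 1002.59 oz.
Convert to per m²: 1002.59 × 0.0001 = 0.100259 oz.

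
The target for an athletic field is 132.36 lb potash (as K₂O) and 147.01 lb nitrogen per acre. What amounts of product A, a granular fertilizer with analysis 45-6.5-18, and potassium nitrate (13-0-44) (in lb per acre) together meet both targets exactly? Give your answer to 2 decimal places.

271.92 lb product A, 189.58 lb potassium nitrate

With a, b = lb per acre of product A and potassium nitrate:
K₂O: 0.18·a + 0.44·b = 132.36
N: 0.45·a + 0.13·b = 147.01
Solving simultaneously: a = 271.922, b = 189.577.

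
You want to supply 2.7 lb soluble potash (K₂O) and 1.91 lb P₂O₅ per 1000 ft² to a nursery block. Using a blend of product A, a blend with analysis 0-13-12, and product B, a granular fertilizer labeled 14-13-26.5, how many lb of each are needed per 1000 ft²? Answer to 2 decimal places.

8.23 lb product A, 6.46 lb product B

With a, b = lb per 1000 ft² of product A and product B:
K₂O: 0.12·a + 0.265·b = 2.7
P₂O₅: 0.13·a + 0.13·b = 1.91
Eliminate a: (row1) − 0.12/0.13·(row2) → 0.145·b = 0.936923, so b = 6.46154.
Back-substitute: a = (2.7 − 0.265·6.46154) / 0.12 = 8.23077.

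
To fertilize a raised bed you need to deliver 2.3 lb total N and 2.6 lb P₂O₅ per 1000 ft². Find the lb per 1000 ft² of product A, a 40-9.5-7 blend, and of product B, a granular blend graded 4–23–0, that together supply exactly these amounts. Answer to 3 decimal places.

4.819 lb product A, 9.314 lb product B

Let a = lb of product A, b = lb of product B (per 1000 ft²).
N: 0.4·a + 0.04·b = 2.3
P₂O₅: 0.095·a + 0.23·b = 2.6
Eliminate a: (row1) − 0.4/0.095·(row2) → -0.928421·b = -8.64737, so b = 9.31406.
Back-substitute: a = (2.3 − 0.04·9.31406) / 0.4 = 4.81859.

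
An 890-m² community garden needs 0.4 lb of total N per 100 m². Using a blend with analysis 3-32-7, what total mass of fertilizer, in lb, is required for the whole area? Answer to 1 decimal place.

118.7 lb

Product per 100 m² = 0.4 / 3% = 13.3333 lb.
Total product = 13.3333 × 890 / 100 = 118.667 lb.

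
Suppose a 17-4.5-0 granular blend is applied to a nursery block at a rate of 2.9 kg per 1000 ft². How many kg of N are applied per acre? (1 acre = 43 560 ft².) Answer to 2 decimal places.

nitrogen per 1000 ft² = 2.9 × 17% = 0.493 kg.
Convert to per acre: 0.493 × 43.56 = 21.4751 kg.

21.48 kg N per acre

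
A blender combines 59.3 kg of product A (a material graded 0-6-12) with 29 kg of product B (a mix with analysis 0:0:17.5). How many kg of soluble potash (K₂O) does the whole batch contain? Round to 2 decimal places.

K₂O mass = 12%×59.3 + 17.5%×29 = 12.191 kg.

12.19 kg K₂O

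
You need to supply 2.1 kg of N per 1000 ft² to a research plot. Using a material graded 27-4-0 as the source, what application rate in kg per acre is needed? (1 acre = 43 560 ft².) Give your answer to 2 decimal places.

338.80 kg of product per acre

Product per 1000 ft² = 2.1 / 27% = 7.77778 kg.
Convert to per acre: 7.77778 × 43.56 = 338.8 kg.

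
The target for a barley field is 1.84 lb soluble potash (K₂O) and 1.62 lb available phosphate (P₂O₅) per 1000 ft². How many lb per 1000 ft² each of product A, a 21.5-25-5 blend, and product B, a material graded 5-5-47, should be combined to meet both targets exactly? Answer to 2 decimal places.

5.82 lb product A, 3.30 lb product B

Per-1000 ft² balance (a = product A, b = product B):
K₂O: 0.05·a + 0.47·b = 1.84
P₂O₅: 0.25·a + 0.05·b = 1.62
From row1: a = (1.84 − 0.47·b) / 0.05.
Into row2: 0.25·(1.84 − 0.47·b)/0.05 + 0.05·b = 1.62 → b = 3.29565, a = 5.82087.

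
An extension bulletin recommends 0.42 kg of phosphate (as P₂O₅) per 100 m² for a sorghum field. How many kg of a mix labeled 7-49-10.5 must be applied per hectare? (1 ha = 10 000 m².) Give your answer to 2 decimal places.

Product per 100 m² = 0.42 / 49% = 0.857143 kg.
Convert to per hectare: 0.857143 × 100 = 85.7143 kg.

85.71 kg of product per hectare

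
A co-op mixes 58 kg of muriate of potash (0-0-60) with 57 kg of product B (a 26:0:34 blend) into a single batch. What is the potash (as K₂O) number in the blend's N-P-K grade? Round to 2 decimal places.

Total mass = 58 + 57 = 115 kg.
K₂O mass = 60%×58 + 34%×57 = 54.18 kg.
% K₂O = 54.18 / 115 = 47.113%.

47.11% K₂O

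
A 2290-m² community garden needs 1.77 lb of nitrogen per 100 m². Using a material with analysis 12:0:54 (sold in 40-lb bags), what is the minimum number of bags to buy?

9 bags

Product per 100 m² = 1.77 / 12% = 14.75 lb.
Total product = 14.75 × 2290 / 100 = 337.775 lb.
Bags = ⌈337.775 / 40⌉ = 9.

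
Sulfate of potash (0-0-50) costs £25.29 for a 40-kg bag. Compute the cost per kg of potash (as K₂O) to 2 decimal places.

K₂O in bag = 40 × 50% = 20 kg.
Cost per kg K₂O = £25.29 / 20 = £1.2645.

£1.26 per kg K₂O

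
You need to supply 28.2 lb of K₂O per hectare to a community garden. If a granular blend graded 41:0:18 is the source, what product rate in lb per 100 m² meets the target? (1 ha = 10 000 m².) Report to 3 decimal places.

Product per hectare = 28.2 / 18% = 156.667 lb.
Convert to per 100 m²: 156.667 × 0.01 = 1.56667 lb.

1.567 lb of product per hundred sq m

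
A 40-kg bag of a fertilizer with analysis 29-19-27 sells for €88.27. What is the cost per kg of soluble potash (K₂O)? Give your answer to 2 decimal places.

€8.17 per kg K₂O

K₂O in bag = 40 × 27% = 10.8 kg.
Cost per kg K₂O = €88.27 / 10.8 = €8.1731.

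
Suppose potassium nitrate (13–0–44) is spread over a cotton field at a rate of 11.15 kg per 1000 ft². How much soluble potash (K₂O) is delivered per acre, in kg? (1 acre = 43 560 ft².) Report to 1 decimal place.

K₂O per 1000 ft² = 11.15 × 44% = 4.906 kg.
Convert to per acre: 4.906 × 43.56 = 213.705 kg.

213.7 kg K₂O per acre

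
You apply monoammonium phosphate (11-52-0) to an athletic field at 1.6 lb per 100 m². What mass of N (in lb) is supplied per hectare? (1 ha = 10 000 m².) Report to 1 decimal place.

nitrogen per 100 m² = 1.6 × 11% = 0.176 lb.
Convert to per hectare: 0.176 × 100 = 17.6 lb.

17.6 lb N per hectare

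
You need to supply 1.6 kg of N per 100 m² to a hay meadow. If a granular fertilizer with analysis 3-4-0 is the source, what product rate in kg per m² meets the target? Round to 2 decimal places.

0.53 kg of product per sq m

Product per 100 m² = 1.6 / 3% = 53.3333 kg.
Convert to per m²: 53.3333 × 0.01 = 0.533333 kg.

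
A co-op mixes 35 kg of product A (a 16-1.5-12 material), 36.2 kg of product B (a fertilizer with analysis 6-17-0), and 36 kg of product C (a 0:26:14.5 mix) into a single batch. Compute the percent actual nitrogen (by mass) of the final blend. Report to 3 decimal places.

Total mass = 35 + 36.2 + 36 = 107.2 kg.
N mass = 16%×35 + 6%×36.2 + 0%×36 = 7.772 kg.
% N = 7.772 / 107.2 = 7.25%.

7.250% N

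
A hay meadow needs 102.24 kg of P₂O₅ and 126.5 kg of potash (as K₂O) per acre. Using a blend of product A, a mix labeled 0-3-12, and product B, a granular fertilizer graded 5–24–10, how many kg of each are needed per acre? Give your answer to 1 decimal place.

780.5 kg product A, 328.4 kg product B

Let a = kg of product A, b = kg of product B (per acre).
P₂O₅: 0.03·a + 0.24·b = 102.24
K₂O: 0.12·a + 0.1·b = 126.5
From row1: a = (102.24 − 0.24·b) / 0.03.
Into row2: 0.12·(102.24 − 0.24·b)/0.03 + 0.1·b = 126.5 → b = 328.442, a = 780.465.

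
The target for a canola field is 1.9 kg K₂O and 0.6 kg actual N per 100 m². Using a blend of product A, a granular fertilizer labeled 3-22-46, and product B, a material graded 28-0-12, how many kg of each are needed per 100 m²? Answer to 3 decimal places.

3.674 kg product A, 1.749 kg product B

Let a = kg of product A, b = kg of product B (per 100 m²).
K₂O: 0.46·a + 0.12·b = 1.9
N: 0.03·a + 0.28·b = 0.6
Eliminate a: (row1) − 0.46/0.03·(row2) → -4.17333·b = -7.3, so b = 1.7492.
Back-substitute: a = (1.9 − 0.12·1.7492) / 0.46 = 3.67412.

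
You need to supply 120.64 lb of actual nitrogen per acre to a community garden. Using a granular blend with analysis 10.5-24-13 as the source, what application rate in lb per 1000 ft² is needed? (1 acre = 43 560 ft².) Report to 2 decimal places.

Product per acre = 120.64 / 10.5% = 1148.95 lb.
Convert to per 1000 ft²: 1148.95 × 0.0229568 = 26.3763 lb.

26.38 lb of product per thousand sq ft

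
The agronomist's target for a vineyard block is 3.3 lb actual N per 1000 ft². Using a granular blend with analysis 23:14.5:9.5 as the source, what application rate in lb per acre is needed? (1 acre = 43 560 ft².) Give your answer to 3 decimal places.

Product per 1000 ft² = 3.3 / 23% = 14.3478 lb.
Convert to per acre: 14.3478 × 43.56 = 624.9913 lb.

624.991 lb of product per acre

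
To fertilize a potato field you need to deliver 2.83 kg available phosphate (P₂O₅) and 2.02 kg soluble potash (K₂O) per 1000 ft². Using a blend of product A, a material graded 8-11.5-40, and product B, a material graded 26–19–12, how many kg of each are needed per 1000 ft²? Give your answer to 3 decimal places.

0.711 kg product A, 14.465 kg product B

Per-1000 ft² balance (a = product A, b = product B):
P₂O₅: 0.115·a + 0.19·b = 2.83
K₂O: 0.4·a + 0.12·b = 2.02
Eliminate b: (row1) − 0.19/0.12·(row2) → -0.518333·a = -0.368333, so a = 0.710611.
Then b = (2.02 − 0.4·0.710611) / 0.12 = 14.4646.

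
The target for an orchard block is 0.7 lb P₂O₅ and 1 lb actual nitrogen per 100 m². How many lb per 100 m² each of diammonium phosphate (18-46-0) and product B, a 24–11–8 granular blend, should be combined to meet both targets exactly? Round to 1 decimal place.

0.6 lb diammonium phosphate, 3.7 lb product B

With a, b = lb per 100 m² of diammonium phosphate and product B:
P₂O₅: 0.46·a + 0.11·b = 0.7
N: 0.18·a + 0.24·b = 1
From row1: a = (0.7 − 0.11·b) / 0.46.
Into row2: 0.18·(0.7 − 0.11·b)/0.46 + 0.24·b = 1 → b = 3.68653, a = 0.640177.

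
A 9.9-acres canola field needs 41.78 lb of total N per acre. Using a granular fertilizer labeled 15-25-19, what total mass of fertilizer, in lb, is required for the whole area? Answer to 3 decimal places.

2757.480 lb

Product per acre = 41.78 / 15% = 278.533 lb.
Total product = 278.533 × 9.9 = 2757.48 lb.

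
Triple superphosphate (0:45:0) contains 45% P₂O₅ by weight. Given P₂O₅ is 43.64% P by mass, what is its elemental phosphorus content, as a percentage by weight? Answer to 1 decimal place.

%P = 45 × 0.4364 = 19.638%.

19.6% P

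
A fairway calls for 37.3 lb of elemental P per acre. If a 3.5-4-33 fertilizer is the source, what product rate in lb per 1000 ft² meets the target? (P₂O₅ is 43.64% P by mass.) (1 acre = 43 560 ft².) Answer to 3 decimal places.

As P₂O₅: 37.3 / 0.4364 = 85.472 lb per acre.
Product per acre = 85.472 / 4% = 2136.8 lb.
Convert to per 1000 ft²: 2136.8 × 0.0229568 = 49.0542 lb.

49.054 lb of product per thousand sq ft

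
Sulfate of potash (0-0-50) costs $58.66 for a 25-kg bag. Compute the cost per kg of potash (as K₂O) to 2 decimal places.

K₂O in bag = 25 × 50% = 12.5 kg.
Cost per kg K₂O = $58.66 / 12.5 = $4.6928.

$4.69 per kg K₂O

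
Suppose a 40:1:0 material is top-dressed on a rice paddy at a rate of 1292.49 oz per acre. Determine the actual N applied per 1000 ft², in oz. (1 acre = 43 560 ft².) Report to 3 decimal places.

11.869 oz N per thousand sq ft

nitrogen per acre = 1292.49 × 40% = 516.996 oz.
Convert to per 1000 ft²: 516.996 × 0.0229568 = 11.8686 oz.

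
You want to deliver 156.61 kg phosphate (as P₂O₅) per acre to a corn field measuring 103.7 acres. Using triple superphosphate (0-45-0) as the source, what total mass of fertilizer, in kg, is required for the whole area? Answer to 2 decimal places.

Product per acre = 156.61 / 45% = 348.022 kg.
Total product = 348.022 × 103.7 = 36089.904 kg.

36089.90 kg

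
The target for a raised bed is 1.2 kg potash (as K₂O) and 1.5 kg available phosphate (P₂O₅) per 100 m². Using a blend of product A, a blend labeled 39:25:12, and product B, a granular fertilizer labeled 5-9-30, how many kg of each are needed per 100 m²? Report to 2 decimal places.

5.33 kg product A, 1.87 kg product B

With a, b = kg per 100 m² of product A and product B:
K₂O: 0.12·a + 0.3·b = 1.2
P₂O₅: 0.25·a + 0.09·b = 1.5
Eliminate a: (row1) − 0.12/0.25·(row2) → 0.2568·b = 0.48, so b = 1.86916.
Back-substitute: a = (1.2 − 0.3·1.86916) / 0.12 = 5.3271.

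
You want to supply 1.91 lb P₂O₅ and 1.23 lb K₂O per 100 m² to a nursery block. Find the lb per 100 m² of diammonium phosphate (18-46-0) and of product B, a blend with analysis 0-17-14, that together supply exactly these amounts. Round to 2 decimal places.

0.91 lb diammonium phosphate, 8.79 lb product B

With a, b = lb per 100 m² of diammonium phosphate and product B:
P₂O₅: 0.46·a + 0.17·b = 1.91
K₂O: 0·a + 0.14·b = 1.23
Solving simultaneously: a = 0.90528, b = 8.78571.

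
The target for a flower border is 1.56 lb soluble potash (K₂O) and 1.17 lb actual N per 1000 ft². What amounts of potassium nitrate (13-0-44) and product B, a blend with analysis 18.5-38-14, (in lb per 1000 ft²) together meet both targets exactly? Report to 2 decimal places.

1.97 lb potassium nitrate, 4.94 lb product B

With a, b = lb per 1000 ft² of potassium nitrate and product B:
K₂O: 0.44·a + 0.14·b = 1.56
N: 0.13·a + 0.185·b = 1.17
Eliminate b: (row1) − 0.14/0.185·(row2) → 0.341622·a = 0.674595, so a = 1.97468.
Then b = (1.17 − 0.13·1.97468) / 0.185 = 4.93671.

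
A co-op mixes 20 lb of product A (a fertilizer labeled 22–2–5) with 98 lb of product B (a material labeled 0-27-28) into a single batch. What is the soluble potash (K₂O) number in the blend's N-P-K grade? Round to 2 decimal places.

Total mass = 20 + 98 = 118 lb.
K₂O mass = 5%×20 + 28%×98 = 28.44 lb.
% K₂O = 28.44 / 118 = 24.1017%.

24.10% K₂O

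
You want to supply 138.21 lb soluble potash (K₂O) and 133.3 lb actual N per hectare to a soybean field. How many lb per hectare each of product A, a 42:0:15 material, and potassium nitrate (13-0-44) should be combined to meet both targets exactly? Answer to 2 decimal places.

246.13 lb product A, 230.21 lb potassium nitrate

With a, b = lb per hectare of product A and potassium nitrate:
K₂O: 0.15·a + 0.44·b = 138.21
N: 0.42·a + 0.13·b = 133.3
Solving simultaneously: a = 246.126, b = 230.207.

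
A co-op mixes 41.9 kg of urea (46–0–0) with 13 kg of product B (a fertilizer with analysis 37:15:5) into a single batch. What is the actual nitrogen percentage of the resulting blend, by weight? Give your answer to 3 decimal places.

43.869% N

Total mass = 41.9 + 13 = 54.9 kg.
N mass = 46%×41.9 + 37%×13 = 24.084 kg.
% N = 24.084 / 54.9 = 43.8689%.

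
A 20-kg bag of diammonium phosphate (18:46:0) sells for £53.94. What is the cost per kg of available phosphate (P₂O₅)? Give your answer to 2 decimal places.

P₂O₅ in bag = 20 × 46% = 9.2 kg.
Cost per kg P₂O₅ = £53.94 / 9.2 = £5.8630.

£5.86 per kg P₂O₅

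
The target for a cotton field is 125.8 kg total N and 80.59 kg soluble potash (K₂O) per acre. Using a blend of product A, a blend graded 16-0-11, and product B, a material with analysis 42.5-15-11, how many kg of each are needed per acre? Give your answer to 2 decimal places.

700.27 kg product A, 32.37 kg product B

With a, b = kg per acre of product A and product B:
N: 0.16·a + 0.425·b = 125.8
K₂O: 0.11·a + 0.11·b = 80.59
From row1: a = (125.8 − 0.425·b) / 0.16.
Into row2: 0.11·(125.8 − 0.425·b)/0.16 + 0.11·b = 80.59 → b = 32.3705, a = 700.266.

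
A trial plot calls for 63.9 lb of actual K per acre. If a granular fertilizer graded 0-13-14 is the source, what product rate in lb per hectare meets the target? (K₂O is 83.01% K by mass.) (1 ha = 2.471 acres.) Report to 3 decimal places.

1358.674 lb of product per hectare

As K₂O: 63.9 / 0.8301 = 76.9787 lb per acre.
Product per acre = 76.9787 / 14% = 549.848 lb.
Convert to per hectare: 549.848 × 2.471 = 1358.6737 lb.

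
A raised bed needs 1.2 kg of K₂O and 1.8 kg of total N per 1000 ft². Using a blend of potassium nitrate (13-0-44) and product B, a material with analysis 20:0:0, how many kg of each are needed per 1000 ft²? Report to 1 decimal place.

Per-1000 ft² balance (a = potassium nitrate, b = product B):
K₂O: 0.44·a + 0·b = 1.2
N: 0.13·a + 0.2·b = 1.8
From row1: a = (1.2 − 0·b) / 0.44.
Into row2: 0.13·(1.2 − 0·b)/0.44 + 0.2·b = 1.8 → b = 7.22727, a = 2.72727.

2.7 kg potassium nitrate, 7.2 kg product B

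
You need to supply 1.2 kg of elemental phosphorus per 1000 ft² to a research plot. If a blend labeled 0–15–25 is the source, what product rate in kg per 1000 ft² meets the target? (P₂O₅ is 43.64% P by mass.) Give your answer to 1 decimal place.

18.3 kg of product per thousand sq ft

As P₂O₅: 1.2 / 0.4364 = 2.74977 kg per 1000 ft².
Product per 1000 ft² = 2.74977 / 15% = 18.3318 kg.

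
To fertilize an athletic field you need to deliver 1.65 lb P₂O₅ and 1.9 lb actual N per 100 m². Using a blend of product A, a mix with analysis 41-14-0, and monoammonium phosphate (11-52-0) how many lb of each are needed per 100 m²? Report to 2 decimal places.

Per-100 m² balance (a = product A, b = monoammonium phosphate):
P₂O₅: 0.14·a + 0.52·b = 1.65
N: 0.41·a + 0.11·b = 1.9
Eliminate a: (row1) − 0.14/0.41·(row2) → 0.482439·b = 1.00122, so b = 2.07533.
Back-substitute: a = (1.65 − 0.52·2.07533) / 0.14 = 4.07735.

4.08 lb product A, 2.08 lb monoammonium phosphate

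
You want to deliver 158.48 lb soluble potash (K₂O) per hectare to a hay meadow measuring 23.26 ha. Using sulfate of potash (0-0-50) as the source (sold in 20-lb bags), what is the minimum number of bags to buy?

369 bags

Product per hectare = 158.48 / 50% = 316.96 lb.
Total product = 316.96 × 23.26 = 7372.49 lb.
Bags = ⌈7372.49 / 20⌉ = 369.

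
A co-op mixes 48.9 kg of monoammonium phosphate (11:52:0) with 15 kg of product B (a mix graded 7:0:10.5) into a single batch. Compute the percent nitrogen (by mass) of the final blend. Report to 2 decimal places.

Total mass = 48.9 + 15 = 63.9 kg.
N mass = 11%×48.9 + 7%×15 = 6.429 kg.
% N = 6.429 / 63.9 = 10.061%.

10.06% N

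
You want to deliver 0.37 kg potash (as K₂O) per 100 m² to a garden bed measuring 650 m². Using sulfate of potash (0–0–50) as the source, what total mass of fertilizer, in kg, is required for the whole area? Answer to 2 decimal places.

Product per 100 m² = 0.37 / 50% = 0.74 kg.
Total product = 0.74 × 650 / 100 = 4.81 kg.

4.81 kg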